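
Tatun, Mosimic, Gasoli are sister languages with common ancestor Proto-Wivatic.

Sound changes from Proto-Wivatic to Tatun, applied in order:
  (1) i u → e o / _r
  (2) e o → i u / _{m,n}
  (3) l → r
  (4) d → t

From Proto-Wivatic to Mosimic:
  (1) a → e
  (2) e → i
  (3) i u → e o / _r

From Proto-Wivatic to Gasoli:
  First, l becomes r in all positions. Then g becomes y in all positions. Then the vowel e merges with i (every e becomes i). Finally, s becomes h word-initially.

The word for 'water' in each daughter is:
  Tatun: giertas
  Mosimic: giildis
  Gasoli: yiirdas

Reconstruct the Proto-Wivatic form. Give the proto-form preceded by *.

*gieldas

Position 5: Tatun has t, Mosimic has d, Gasoli has d. Mosimic preserves d here (none of its changes turn any other segment into d), so the proto-segment is *d.
Position 4: Tatun has r, Mosimic has l, Gasoli has r. Mosimic preserves l here (none of its changes turn any other segment into l), so the proto-segment is *l.
Position 1: Tatun has g, Mosimic has g, Gasoli has y. Tatun preserves g here (none of its changes turn any other segment into g), so the proto-segment is *g.
This points to *gieldas. Verify forward in each daughter:
Tatun: start from *gieldas.
  rule 1: no change — gieldas
  rule 2: no change — gieldas
  rule 3 (unconditioned shift): gieldas → gierdas
  rule 4 (unconditioned shift): gierdas → giertas
  ⇒ Tatun giertas
Mosimic: *gieldas > gieldes > giildis  (by vowel merger, vowel merger)
Gasoli: *gieldas
  gieldas → gierdas   [unconditioned shift]
  gierdas → yierdas   [unconditioned shift]
  yierdas → yiirdas   [vowel merger]
  yiirdas (rule 4 does not apply)
  giving Gasoli yiirdas.
*gieldas is the unique common source.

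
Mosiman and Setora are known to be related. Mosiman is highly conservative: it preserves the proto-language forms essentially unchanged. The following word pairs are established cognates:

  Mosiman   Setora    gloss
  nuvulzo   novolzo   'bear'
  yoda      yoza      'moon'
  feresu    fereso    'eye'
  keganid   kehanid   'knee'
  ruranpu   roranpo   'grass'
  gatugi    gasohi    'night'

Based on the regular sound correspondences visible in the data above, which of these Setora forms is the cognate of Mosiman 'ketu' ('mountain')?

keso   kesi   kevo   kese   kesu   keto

gatugi ~ gasohi — Mosiman t corresponds to Setora s between vowels (before a back vowel).
feresu ~ fereso, ruranpu ~ roranpo — Mosiman u corresponds to Setora o word-finally.
Applying these to Mosiman 'ketu':
  ketu → kesu   (t→s between vowels (before a back vowel))
  kesu → keso   (u→o word-finally)
So the Setora cognate is 'keso'.

keso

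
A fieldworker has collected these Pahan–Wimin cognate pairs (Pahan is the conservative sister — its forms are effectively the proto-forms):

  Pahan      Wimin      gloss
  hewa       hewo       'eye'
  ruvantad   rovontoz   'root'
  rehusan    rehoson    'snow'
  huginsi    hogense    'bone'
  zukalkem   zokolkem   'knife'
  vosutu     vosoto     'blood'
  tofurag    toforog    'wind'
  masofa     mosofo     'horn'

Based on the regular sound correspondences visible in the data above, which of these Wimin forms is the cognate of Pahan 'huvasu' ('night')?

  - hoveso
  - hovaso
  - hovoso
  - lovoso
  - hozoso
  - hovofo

ruvantad ~ rovontoz — Pahan u corresponds to Wimin o after a consonant, before a labial obstruent.
ruvantad ~ rovontoz, zukalkem ~ zokolkem — Pahan a corresponds to Wimin o after a consonant, before a consonant other than r, m, n, p, b, f, v.
vosutu ~ vosoto — Pahan u corresponds to Wimin o word-finally.
Applying these to Pahan 'huvasu':
  huvasu → hovasu   (u→o after a consonant, before a labial obstruent)
  hovasu → hovosu   (a→o after a consonant, before a consonant other than r, m, n, p, b, f, v)
  hovosu → hovoso   (u→o word-finally)
So the Wimin cognate is 'hovoso'.

hovoso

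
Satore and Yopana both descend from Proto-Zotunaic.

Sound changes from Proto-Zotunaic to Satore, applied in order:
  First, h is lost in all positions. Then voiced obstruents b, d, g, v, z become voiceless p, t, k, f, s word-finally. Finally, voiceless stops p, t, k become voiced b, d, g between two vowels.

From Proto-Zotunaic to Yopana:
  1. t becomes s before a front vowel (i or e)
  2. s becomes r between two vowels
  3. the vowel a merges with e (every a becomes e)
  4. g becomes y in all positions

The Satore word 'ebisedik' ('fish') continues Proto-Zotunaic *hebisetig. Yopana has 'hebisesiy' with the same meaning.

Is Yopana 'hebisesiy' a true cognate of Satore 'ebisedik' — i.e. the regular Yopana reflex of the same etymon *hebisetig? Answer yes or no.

Derive the expected Yopana reflex of *hebisetig:
Yopana: *hebisetig > hebisesig > hebirerig > hebireriy  (by palatalisation, rhotacism, unconditioned shift)
The regular Yopana reflex would be 'hebireriy', but the attested form is 'hebisesiy'. The correspondence is irregular, so they are not cognates (the Yopana form has a different source).

no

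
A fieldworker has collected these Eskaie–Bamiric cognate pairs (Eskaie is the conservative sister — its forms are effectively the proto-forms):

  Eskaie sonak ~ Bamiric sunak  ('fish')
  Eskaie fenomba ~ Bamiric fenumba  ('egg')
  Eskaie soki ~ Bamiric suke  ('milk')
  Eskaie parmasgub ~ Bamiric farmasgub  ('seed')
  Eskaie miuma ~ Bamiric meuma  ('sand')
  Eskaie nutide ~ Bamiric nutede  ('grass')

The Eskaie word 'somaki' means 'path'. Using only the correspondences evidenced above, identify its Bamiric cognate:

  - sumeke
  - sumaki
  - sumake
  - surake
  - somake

sumake

fenomba ~ fenumba — Eskaie o corresponds to Bamiric u after a consonant, before a nasal.
soki ~ suke — Eskaie i corresponds to Bamiric e word-finally.
Applying these to Eskaie 'somaki':
  somaki → sumaki   (o→u after a consonant, before a nasal)
  sumaki → sumake   (i→e word-finally)
So the Bamiric cognate is 'sumake'.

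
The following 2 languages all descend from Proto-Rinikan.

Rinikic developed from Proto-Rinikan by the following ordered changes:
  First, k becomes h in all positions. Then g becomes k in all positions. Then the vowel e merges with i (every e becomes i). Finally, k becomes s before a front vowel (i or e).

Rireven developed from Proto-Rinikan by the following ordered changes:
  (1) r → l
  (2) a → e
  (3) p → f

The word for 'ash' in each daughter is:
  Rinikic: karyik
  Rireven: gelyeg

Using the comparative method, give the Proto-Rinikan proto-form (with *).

*garyeg

Position 5: Rinikic has i, Rireven has e. Taking the neighbouring segments as reconstructed: Rinikic i could go back to *e or *i; Rireven e could go back to *a or *e — the one source consistent with every daughter is *e.
Position 2: Rinikic has a, Rireven has e. Rinikic preserves a here (none of its changes turn any other segment into a), so the proto-segment is *a.
Verify the candidate proto-form against each daughter:
Rinikic: *garyeg
  garyeg (rule 1 does not apply)
  garyeg → karyek   [unconditioned shift]
  karyek → karyik   [vowel merger]
  karyik (rule 4 does not apply)
  giving Rinikic karyik.
Rireven: *garyeg
  garyeg → galyeg   [unconditioned shift]
  galyeg → gelyeg   [vowel merger]
  gelyeg (rule 3 does not apply)
  giving Rireven gelyeg.
Only *garyeg yields all of Rinikic karyik, Rireven gelyeg.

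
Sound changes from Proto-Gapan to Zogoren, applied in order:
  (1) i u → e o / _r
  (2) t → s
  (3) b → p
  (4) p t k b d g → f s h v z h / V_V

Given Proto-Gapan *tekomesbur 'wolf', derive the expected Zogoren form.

sehomespor

Zogoren: *tekomesbur > tekomesbor > sekomesbor > sekomespor > sehomespor  (by pre-rhotic lowering, unconditioned shift, unconditioned shift, intervocalic lenition)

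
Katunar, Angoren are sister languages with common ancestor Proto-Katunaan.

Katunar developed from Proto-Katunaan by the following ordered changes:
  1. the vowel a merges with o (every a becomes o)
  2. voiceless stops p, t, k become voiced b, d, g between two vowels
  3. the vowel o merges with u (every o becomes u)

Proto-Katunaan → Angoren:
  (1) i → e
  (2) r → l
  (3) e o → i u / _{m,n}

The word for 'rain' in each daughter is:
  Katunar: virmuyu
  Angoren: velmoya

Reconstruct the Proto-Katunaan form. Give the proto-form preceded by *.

*virmoya

Position 3: Katunar has r, Angoren has l. Katunar preserves r here (none of its changes turn any other segment into r), so the proto-segment is *r.
Position 2: Katunar has i, Angoren has e. Katunar preserves i here (none of its changes turn any other segment into i), so the proto-segment is *i.
Verify the candidate proto-form against each daughter:
Katunar: *virmoya > virmoyo > virmuyu  (by vowel merger, vowel merger)
Angoren: *virmoya > vermoya > velmoya  (by vowel merger, unconditioned shift)
*virmoya is the unique common source.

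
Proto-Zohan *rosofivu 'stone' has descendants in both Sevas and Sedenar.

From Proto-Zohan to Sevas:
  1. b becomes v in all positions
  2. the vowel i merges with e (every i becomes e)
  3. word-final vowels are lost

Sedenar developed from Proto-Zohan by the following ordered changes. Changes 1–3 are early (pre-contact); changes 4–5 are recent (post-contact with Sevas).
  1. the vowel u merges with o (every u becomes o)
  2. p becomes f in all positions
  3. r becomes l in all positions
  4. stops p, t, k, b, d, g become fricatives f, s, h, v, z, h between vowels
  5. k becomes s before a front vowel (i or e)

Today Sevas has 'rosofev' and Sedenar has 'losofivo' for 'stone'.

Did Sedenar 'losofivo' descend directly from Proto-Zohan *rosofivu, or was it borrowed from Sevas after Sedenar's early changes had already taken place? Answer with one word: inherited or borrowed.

inherited

If inherited, *rosofivu would pass through all of Sedenar's changes:
Sedenar: start from *rosofivu.
  rule 1 (vowel merger): rosofivu → rosofivo
  rule 2: no change — rosofivo
  rule 3 (unconditioned shift): rosofivo → losofivo
  rule 4: no change — losofivo
  rule 5: no change — losofivo
  ⇒ Sedenar losofivo
If borrowed from Sevas 'rosofev' after the early changes, it would undergo only the recent ones:
  rule 4 (intervocalic lenition): no change (rosofev)
  rule 5 (palatalisation): no change (rosofev)
  ⇒ as a loan: rosofev
Sedenar 'losofivo' matches the inherited outcome exactly, so it is an inherited cognate, not a loan.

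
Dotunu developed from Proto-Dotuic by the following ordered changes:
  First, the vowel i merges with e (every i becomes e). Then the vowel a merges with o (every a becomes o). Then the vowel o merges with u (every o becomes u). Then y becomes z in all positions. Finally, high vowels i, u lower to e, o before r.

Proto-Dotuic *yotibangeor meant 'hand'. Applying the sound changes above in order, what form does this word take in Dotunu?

zutebungeor

Dotunu: *yotibangeor
  yotibangeor → yotebangeor   [vowel merger]
  yotebangeor → yotebongeor   [vowel merger]
  yotebongeor → yutebungeur   [vowel merger]
  yutebungeur → zutebungeur   [unconditioned shift]
  zutebungeur → zutebungeor   [pre-rhotic lowering]
  giving Dotunu zutebungeor.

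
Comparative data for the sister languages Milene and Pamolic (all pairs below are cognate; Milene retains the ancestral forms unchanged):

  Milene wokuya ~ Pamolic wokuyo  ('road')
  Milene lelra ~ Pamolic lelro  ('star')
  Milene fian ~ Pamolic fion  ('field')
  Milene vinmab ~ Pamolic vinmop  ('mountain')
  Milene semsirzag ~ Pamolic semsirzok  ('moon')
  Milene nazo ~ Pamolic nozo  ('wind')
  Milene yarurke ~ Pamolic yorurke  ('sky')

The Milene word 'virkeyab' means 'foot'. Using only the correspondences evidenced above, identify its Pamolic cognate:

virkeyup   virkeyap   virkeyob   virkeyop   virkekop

virkeyop

vinmab ~ vinmop — Milene a corresponds to Pamolic o after a consonant, before a labial obstruent.
vinmab ~ vinmop — Milene b corresponds to Pamolic p word-finally.
Applying these to Milene 'virkeyab':
  virkeyab → virkeyob   (a→o after a consonant, before a labial obstruent)
  virkeyob → virkeyop   (b→p word-finally)
So the Pamolic cognate is 'virkeyop'.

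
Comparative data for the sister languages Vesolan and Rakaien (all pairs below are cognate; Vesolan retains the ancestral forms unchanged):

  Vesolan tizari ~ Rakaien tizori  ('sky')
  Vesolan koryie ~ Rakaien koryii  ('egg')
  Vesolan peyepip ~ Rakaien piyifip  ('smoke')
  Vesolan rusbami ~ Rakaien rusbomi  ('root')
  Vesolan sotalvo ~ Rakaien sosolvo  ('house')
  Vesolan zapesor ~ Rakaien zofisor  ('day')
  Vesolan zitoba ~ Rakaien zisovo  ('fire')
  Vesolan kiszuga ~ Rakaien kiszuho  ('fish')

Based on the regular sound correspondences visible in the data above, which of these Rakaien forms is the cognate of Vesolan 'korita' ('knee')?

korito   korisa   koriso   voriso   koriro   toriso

koriso

sotalvo ~ sosolvo — Vesolan t corresponds to Rakaien s between vowels (before a back vowel).
zitoba ~ zisovo, kiszuga ~ kiszuho — Vesolan a corresponds to Rakaien o word-finally.
Applying these to Vesolan 'korita':
  korita → korisa   (t→s between vowels (before a back vowel))
  korisa → koriso   (a→o word-finally)
So the Rakaien cognate is 'koriso'.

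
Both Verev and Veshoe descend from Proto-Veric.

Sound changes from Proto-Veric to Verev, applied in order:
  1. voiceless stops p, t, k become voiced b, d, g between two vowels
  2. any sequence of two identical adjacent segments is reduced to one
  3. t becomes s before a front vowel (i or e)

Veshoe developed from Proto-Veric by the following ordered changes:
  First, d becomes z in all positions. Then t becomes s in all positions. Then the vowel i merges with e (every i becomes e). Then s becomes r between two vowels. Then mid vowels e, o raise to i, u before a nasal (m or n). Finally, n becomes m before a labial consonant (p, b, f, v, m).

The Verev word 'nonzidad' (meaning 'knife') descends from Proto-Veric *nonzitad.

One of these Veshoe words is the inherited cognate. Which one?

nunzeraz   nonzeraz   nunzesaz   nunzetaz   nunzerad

nunzeraz

Veshoe: *nonzitad > nonzitaz > nonzisaz > nonzesaz > nonzeraz > nunzeraz  (by unconditioned shift, unconditioned shift, vowel merger, rhotacism, pre-nasal raising)
Among the options, 'nunzeraz' alone shows every Veshoe change applied in order.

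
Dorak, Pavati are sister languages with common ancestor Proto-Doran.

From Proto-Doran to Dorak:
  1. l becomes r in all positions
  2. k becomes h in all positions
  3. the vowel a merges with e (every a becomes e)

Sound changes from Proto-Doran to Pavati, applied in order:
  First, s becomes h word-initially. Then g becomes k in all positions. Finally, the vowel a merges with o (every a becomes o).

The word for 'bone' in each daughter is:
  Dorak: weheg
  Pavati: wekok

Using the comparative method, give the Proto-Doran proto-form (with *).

*wekag

Position 5: Dorak has g, Pavati has k. Dorak preserves g here (none of its changes turn any other segment into g), so the proto-segment is *g.
Position 3: Dorak has h, Pavati has k. Taking the neighbouring segments as reconstructed: Dorak h could go back to *k or *h; Pavati k could go back to *k or *g — the one source consistent with every daughter is *k.
Position 4: Dorak has e, Pavati has o. Taking the neighbouring segments as reconstructed: Dorak e could go back to *a or *e; Pavati o could go back to *a or *o — the one source consistent with every daughter is *a.
This points to *wekag. Verify forward in each daughter:
Dorak: *wekag > wehag > weheg  (by unconditioned shift, vowel merger)
Pavati: *wekag > wekak > wekok  (by unconditioned shift, vowel merger)
No other proto-form is consistent with every reflex, so the reconstruction is *wekag.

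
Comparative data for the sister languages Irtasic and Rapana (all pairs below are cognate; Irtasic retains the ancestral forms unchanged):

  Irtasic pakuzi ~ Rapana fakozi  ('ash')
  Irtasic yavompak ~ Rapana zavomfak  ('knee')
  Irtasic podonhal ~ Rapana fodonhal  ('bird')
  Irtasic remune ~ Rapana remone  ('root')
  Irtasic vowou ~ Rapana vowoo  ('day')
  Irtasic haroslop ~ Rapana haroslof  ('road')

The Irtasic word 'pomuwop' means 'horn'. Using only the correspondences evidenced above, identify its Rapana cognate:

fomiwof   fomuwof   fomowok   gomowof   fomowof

fomowof

podonhal ~ fodonhal — Irtasic p corresponds to Rapana f word-initially before a back vowel.
pakuzi ~ fakozi — Irtasic u corresponds to Rapana o after a consonant, before a consonant other than r, m, n, p, b, f, v.
haroslop ~ haroslof — Irtasic p corresponds to Rapana f word-finally.
Applying these to Irtasic 'pomuwop':
  pomuwop → fomuwop   (p→f word-initially before a back vowel)
  fomuwop → fomowop   (u→o after a consonant, before a consonant other than r, m, n, p, b, f, v)
  fomowop → fomowof   (p→f word-finally)
So the Rapana cognate is 'fomowof'.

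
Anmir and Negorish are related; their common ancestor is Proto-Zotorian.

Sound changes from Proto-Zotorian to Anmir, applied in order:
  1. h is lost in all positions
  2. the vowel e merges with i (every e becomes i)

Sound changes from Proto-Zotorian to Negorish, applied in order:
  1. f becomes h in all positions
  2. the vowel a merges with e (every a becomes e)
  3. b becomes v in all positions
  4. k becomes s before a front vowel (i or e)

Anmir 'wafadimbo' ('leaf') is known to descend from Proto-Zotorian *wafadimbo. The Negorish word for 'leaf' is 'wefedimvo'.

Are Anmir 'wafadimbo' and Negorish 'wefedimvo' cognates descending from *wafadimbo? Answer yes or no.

Derive the expected Negorish reflex of *wafadimbo:
Negorish: *wafadimbo > wahadimbo > wehedimbo > wehedimvo  (by unconditioned shift, vowel merger, unconditioned shift)
The regular Negorish reflex would be 'wehedimvo', but the attested form is 'wefedimvo'. The correspondence is irregular, so they are not cognates (the Negorish form has a different source).

no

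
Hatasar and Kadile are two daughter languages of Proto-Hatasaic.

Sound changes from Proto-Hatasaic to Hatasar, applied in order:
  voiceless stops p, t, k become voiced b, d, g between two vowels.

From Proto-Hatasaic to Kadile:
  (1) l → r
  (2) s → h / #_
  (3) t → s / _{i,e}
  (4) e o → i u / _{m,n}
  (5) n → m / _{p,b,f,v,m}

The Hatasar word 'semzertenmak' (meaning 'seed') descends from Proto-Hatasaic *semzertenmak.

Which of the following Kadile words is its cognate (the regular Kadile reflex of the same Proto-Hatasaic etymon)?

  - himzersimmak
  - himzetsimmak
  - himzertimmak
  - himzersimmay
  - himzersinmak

Kadile: *semzertenmak > hemzertenmak > hemzersenmak > himzersinmak > himzersimmak  (by debuccalisation, palatalisation, pre-nasal raising, nasal place assimilation)
Only 'himzersimmak' matches the regular Kadile development of *semzertenmak.

himzersimmak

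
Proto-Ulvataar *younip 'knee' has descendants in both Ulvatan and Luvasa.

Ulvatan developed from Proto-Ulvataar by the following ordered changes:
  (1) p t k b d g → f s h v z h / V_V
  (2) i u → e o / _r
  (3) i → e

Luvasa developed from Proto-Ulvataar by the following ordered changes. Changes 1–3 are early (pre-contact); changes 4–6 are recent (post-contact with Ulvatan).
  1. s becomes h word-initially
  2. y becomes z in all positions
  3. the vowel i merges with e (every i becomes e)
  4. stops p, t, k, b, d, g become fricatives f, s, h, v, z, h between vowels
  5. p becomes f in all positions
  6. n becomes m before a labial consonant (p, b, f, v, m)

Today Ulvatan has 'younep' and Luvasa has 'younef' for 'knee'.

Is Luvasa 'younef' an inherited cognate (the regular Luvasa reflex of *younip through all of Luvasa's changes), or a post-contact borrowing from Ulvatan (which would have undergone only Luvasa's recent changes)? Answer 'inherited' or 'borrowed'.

If inherited, *younip would pass through all of Luvasa's changes:
Luvasa: *younip
  younip (rule 1 does not apply)
  younip → zounip   [unconditioned shift]
  zounip → zounep   [vowel merger]
  zounep (rule 4 does not apply)
  zounep → zounef   [unconditioned shift]
  zounef (rule 6 does not apply)
  giving Luvasa zounef.
If borrowed from Ulvatan 'younep' after the early changes, it would undergo only the recent ones:
  rule 4 (intervocalic lenition): no change (younep)
  rule 5 (unconditioned shift): younep → younef
  rule 6 (nasal place assimilation): no change (younef)
  ⇒ as a loan: younef
Luvasa 'younef' matches the loan outcome 'younef', not the inherited 'zounef' — it skipped the early Luvasa changes, so it was borrowed from Ulvatan.

borrowed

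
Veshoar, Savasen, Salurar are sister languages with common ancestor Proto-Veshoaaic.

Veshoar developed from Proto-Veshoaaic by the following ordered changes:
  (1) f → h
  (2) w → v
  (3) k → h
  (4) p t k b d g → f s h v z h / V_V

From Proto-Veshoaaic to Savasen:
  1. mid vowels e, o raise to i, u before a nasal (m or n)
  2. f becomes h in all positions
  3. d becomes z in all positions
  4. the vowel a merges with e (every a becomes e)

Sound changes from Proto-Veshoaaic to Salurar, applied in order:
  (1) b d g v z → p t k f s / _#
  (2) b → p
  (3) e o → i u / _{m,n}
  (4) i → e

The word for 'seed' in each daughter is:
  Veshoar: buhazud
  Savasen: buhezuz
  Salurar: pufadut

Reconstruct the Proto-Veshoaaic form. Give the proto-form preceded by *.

*bufadud

Position 3: Veshoar has h, Savasen has h, Salurar has f. Taking the neighbouring segments as reconstructed: Veshoar h could go back to *k or *g or *f or *h; Savasen h could go back to *f or *h; Salurar f can only go back to *f — the one source consistent with every daughter is *f.
Position 1: Veshoar has b, Savasen has b, Salurar has p. Veshoar preserves b here (none of its changes turn any other segment into b), so the proto-segment is *b.
Verify the candidate proto-form against each daughter:
Veshoar: *bufadud
  bufadud → buhadud   [unconditioned shift]
  buhadud (rule 2 does not apply)
  buhadud (rule 3 does not apply)
  buhadud → buhazud   [intervocalic lenition]
  giving Veshoar buhazud.
Savasen: start from *bufadud.
  rule 1: no change — bufadud
  rule 2 (unconditioned shift): bufadud → buhadud
  rule 3 (unconditioned shift): buhadud → buhazuz
  rule 4 (vowel merger): buhazuz → buhezuz
  ⇒ Savasen buhezuz
Salurar: start from *bufadud.
  rule 1 (final devoicing): bufadud → bufadut
  rule 2 (unconditioned shift): bufadut → pufadut
  rule 3: no change — pufadut
  rule 4: no change — pufadut
  ⇒ Salurar pufadut
No other proto-form is consistent with every reflex, so the reconstruction is *bufadud.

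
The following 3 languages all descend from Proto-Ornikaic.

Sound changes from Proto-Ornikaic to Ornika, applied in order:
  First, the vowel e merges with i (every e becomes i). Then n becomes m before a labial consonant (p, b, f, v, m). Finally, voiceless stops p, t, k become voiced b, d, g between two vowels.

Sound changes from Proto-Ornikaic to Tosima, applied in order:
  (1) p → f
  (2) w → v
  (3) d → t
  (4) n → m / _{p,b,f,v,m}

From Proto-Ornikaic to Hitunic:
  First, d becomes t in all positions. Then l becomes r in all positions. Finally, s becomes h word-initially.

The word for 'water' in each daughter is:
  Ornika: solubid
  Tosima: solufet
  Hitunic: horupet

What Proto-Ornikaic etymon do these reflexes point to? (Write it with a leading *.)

*soluped

Position 5: Ornika has b, Tosima has f, Hitunic has p. Hitunic preserves p here (none of its changes turn any other segment into p), so the proto-segment is *p.
Position 6: Ornika has i, Tosima has e, Hitunic has e. Tosima preserves e here (none of its changes turn any other segment into e), so the proto-segment is *e.
Position 3: Ornika has l, Tosima has l, Hitunic has r. Ornika preserves l here (none of its changes turn any other segment into l), so the proto-segment is *l.
Verify the candidate proto-form against each daughter:
Ornika: *soluped > solupid > solubid  (by vowel merger, intervocalic voicing)
Tosima: *soluped
  soluped → solufed   [unconditioned shift]
  solufed (rule 2 does not apply)
  solufed → solufet   [unconditioned shift]
  solufet (rule 4 does not apply)
  giving Tosima solufet.
Hitunic: *soluped > solupet > sorupet > horupet  (by unconditioned shift, unconditioned shift, debuccalisation)
*soluped is the unique common source.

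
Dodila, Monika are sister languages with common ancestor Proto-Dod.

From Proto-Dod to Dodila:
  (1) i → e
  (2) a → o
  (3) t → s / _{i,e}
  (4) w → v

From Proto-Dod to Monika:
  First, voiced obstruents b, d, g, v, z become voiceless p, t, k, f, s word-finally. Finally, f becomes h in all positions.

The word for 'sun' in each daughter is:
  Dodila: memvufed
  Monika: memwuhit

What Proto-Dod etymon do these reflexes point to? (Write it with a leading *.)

Position 6: Dodila has f, Monika has h. Dodila preserves f here (none of its changes turn any other segment into f), so the proto-segment is *f.
Position 4: Dodila has v, Monika has w. Monika preserves w here (none of its changes turn any other segment into w), so the proto-segment is *w.
Position 7: Dodila has e, Monika has i. Monika preserves i here (none of its changes turn any other segment into i), so the proto-segment is *i.
This points to *memwufid. Verify forward in each daughter:
Dodila: *memwufid
  memwufid → memwufed   [vowel merger]
  memwufed (rule 2 does not apply)
  memwufed (rule 3 does not apply)
  memwufed → memvufed   [unconditioned shift]
  giving Dodila memvufed.
Monika: *memwufid
  memwufid → memwufit   [final devoicing]
  memwufit → memwuhit   [unconditioned shift]
  giving Monika memwuhit.
Only *memwufid yields all of Dodila memvufed, Monika memwuhit.

*memwufid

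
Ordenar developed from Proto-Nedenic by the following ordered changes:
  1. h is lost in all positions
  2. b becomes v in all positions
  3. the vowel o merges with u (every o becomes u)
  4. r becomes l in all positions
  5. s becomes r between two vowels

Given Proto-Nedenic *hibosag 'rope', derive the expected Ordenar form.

Ordenar: start from *hibosag.
  rule 1 (h-loss): hibosag → ibosag
  rule 2 (unconditioned shift): ibosag → ivosag
  rule 3 (vowel merger): ivosag → ivusag
  rule 4: no change — ivusag
  rule 5 (rhotacism): ivusag → ivurag
  ⇒ Ordenar ivurag

ivurag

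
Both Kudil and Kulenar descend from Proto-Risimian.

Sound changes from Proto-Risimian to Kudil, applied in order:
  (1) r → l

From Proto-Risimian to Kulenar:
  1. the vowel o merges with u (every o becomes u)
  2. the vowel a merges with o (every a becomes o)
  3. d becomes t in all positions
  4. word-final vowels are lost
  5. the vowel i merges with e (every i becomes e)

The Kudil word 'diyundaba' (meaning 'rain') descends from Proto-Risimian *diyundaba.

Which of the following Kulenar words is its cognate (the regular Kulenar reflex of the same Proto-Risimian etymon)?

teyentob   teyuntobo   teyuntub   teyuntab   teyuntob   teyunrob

Kulenar: *diyundaba > diyundobo > tiyuntobo > tiyuntob > teyuntob  (by vowel merger, unconditioned shift, apocope, vowel merger)

teyuntob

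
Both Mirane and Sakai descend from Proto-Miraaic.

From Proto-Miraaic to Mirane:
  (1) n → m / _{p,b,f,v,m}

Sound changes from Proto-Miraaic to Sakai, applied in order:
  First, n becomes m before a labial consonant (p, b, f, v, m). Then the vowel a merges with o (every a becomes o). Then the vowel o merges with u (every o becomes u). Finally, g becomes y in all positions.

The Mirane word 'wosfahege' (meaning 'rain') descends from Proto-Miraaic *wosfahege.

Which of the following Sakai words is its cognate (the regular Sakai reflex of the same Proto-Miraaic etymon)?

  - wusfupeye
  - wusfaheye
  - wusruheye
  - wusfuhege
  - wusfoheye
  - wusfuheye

wusfuheye

Sakai: start from *wosfahege.
  rule 1: no change — wosfahege
  rule 2 (vowel merger): wosfahege → wosfohege
  rule 3 (vowel merger): wosfohege → wusfuhege
  rule 4 (unconditioned shift): wusfuhege → wusfuheye
  ⇒ Sakai wusfuheye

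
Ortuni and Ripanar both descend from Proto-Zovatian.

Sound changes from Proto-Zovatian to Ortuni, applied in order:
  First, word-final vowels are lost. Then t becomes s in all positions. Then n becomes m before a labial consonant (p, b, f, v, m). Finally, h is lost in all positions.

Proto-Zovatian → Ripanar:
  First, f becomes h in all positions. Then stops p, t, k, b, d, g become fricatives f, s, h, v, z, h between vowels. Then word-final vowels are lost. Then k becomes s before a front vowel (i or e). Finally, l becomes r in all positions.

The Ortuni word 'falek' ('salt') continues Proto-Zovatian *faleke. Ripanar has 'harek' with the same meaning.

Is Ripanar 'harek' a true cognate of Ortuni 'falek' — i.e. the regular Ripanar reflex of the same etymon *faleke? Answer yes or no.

no

Derive the expected Ripanar reflex of *faleke:
Ripanar: start from *faleke.
  rule 1 (unconditioned shift): faleke → haleke
  rule 2 (intervocalic lenition): haleke → halehe
  rule 3 (apocope): halehe → haleh
  rule 4: no change — haleh
  rule 5 (unconditioned shift): haleh → hareh
  ⇒ Ripanar hareh
The regular Ripanar reflex would be 'hareh', but the attested form is 'harek'. The correspondence is irregular, so they are not cognates (the Ripanar form has a different source).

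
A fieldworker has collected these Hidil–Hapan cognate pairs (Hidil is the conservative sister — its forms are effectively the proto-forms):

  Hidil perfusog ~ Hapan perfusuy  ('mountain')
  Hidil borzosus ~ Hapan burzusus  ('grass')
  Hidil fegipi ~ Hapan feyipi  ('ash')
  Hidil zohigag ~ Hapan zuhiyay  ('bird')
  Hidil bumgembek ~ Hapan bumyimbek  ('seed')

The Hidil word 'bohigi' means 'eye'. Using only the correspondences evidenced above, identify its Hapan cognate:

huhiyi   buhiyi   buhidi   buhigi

perfusog ~ perfusuy, borzosus ~ burzusus — Hidil o corresponds to Hapan u after a consonant, before a consonant other than r, m, n, p, b, f, v.
fegipi ~ feyipi — Hidil g corresponds to Hapan y between vowels (before a front vowel).
Applying these to Hidil 'bohigi':
  bohigi → buhigi   (o→u after a consonant, before a consonant other than r, m, n, p, b, f, v)
  buhigi → buhiyi   (g→y between vowels (before a front vowel))
So the Hapan cognate is 'buhiyi'.

buhiyi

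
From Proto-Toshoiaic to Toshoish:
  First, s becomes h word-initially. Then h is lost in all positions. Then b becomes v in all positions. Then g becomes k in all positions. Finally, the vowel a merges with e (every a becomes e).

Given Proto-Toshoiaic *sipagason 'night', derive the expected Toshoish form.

ipekeson

Toshoish: *sipagason > hipagason > ipagason > ipakason > ipekeson  (by debuccalisation, h-loss, unconditioned shift, vowel merger)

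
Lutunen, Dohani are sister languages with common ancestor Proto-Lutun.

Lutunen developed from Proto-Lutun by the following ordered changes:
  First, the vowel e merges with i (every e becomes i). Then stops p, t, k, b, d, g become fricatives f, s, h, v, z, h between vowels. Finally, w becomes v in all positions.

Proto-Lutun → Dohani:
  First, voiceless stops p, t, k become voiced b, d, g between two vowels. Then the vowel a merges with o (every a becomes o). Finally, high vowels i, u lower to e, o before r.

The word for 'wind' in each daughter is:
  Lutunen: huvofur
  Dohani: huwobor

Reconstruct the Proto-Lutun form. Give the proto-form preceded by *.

Position 3: Lutunen has v, Dohani has w. Dohani preserves w here (none of its changes turn any other segment into w), so the proto-segment is *w.
Position 5: Lutunen has f, Dohani has b. Taking the neighbouring segments as reconstructed: Lutunen f could go back to *p or *f; Dohani b could go back to *p or *b — the one source consistent with every daughter is *p.
Position 6: Lutunen has u, Dohani has o. Lutunen preserves u here (none of its changes turn any other segment into u), so the proto-segment is *u.
Continuing position by position gives *huwopur; check it forward:
Lutunen: start from *huwopur.
  rule 1: no change — huwopur
  rule 2 (intervocalic lenition): huwopur → huwofur
  rule 3 (unconditioned shift): huwofur → huvofur
  ⇒ Lutunen huvofur
Dohani: *huwopur > huwobur > huwobor  (by intervocalic voicing, pre-rhotic lowering)
No other proto-form is consistent with every reflex, so the reconstruction is *huwopur.

*huwopur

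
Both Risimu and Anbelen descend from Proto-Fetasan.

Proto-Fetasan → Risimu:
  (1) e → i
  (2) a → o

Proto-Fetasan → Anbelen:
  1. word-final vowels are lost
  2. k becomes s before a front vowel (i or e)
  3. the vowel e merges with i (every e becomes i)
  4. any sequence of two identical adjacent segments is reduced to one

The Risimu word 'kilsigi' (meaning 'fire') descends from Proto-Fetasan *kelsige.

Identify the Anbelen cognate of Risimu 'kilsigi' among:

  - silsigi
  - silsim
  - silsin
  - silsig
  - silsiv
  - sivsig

Anbelen: *kelsige > kelsig > selsig > silsig  (by apocope, palatalisation, vowel merger)
Only 'silsig' matches the regular Anbelen development of *kelsige.

silsig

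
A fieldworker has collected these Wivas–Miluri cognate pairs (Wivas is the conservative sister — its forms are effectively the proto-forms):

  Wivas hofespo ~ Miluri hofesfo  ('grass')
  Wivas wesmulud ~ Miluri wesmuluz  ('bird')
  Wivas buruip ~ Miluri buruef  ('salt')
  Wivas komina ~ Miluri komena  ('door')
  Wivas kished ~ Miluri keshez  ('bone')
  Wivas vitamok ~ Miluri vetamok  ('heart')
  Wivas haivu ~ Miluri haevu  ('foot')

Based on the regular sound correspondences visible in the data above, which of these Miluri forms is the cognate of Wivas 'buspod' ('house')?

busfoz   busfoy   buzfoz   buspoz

busfoz

hofespo ~ hofesfo — Wivas p corresponds to Miluri f after a consonant, before a back vowel.
wesmulud ~ wesmuluz, kished ~ keshez — Wivas d corresponds to Miluri z word-finally.
Applying these to Wivas 'buspod':
  buspod → busfod   (p→f after a consonant, before a back vowel)
  busfod → busfoz   (d→z word-finally)
So the Miluri cognate is 'busfoz'.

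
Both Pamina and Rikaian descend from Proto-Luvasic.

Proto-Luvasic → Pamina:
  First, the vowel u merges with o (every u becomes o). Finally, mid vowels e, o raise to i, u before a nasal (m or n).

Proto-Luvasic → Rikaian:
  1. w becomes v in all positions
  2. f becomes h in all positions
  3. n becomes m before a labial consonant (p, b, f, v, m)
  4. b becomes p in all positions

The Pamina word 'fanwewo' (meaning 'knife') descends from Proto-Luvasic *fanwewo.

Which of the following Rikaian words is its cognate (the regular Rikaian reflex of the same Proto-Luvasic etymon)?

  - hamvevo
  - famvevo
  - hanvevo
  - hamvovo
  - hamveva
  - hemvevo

hamvevo

Rikaian: *fanwewo
  fanwewo → fanvevo   [unconditioned shift]
  fanvevo → hanvevo   [unconditioned shift]
  hanvevo → hamvevo   [nasal place assimilation]
  hamvevo (rule 4 does not apply)
  giving Rikaian hamvevo.
Among the options, 'hamvevo' alone shows every Rikaian change applied in order.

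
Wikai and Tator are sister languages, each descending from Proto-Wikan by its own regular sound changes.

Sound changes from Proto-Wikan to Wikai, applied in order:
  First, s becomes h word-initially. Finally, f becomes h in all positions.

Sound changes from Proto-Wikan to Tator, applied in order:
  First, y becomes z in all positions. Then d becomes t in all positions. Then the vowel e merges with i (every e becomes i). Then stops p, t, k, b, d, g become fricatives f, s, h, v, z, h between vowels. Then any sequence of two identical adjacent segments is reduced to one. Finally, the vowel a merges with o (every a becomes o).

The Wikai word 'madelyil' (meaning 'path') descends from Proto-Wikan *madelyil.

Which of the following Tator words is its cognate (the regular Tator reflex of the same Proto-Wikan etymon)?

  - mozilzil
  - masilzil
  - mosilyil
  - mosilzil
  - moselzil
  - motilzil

mosilzil

Tator: *madelyil > madelzil > matelzil > matilzil > masilzil > mosilzil  (by unconditioned shift, unconditioned shift, vowel merger, intervocalic lenition, vowel merger)
Only 'mosilzil' matches the regular Tator development of *madelyil.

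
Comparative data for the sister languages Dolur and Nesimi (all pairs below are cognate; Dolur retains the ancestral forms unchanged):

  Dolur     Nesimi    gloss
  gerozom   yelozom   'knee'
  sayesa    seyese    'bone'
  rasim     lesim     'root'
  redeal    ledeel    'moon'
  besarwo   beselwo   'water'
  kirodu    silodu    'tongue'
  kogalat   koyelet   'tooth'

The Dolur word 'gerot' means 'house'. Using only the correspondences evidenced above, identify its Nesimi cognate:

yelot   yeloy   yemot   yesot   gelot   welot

gerozom ~ yelozom — Dolur g corresponds to Nesimi y word-initially before a front vowel.
gerozom ~ yelozom, kirodu ~ silodu — Dolur r corresponds to Nesimi l between vowels (before a back vowel).
Applying these to Dolur 'gerot':
  gerot → yerot   (g→y word-initially before a front vowel)
  yerot → yelot   (r→l between vowels (before a back vowel))
So the Nesimi cognate is 'yelot'.

yelot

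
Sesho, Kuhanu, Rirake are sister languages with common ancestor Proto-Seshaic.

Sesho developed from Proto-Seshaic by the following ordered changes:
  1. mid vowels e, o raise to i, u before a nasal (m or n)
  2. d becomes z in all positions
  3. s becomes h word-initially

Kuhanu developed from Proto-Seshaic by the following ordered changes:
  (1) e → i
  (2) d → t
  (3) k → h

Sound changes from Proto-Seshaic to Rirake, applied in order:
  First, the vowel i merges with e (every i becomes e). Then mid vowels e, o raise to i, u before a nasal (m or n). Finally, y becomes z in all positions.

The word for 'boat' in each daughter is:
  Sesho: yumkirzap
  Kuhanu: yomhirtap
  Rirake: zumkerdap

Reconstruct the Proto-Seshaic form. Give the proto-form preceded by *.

*yomkirdap

Position 7: Sesho has z, Kuhanu has t, Rirake has d. Rirake preserves d here (none of its changes turn any other segment into d), so the proto-segment is *d.
Position 2: Sesho has u, Kuhanu has o, Rirake has u. Kuhanu preserves o here (none of its changes turn any other segment into o), so the proto-segment is *o.
Verify the candidate proto-form against each daughter:
Sesho: start from *yomkirdap.
  rule 1 (pre-nasal raising): yomkirdap → yumkirdap
  rule 2 (unconditioned shift): yumkirdap → yumkirzap
  rule 3: no change — yumkirzap
  ⇒ Sesho yumkirzap
Kuhanu: *yomkirdap > yomkirtap > yomhirtap  (by unconditioned shift, unconditioned shift)
Rirake: *yomkirdap
  yomkirdap → yomkerdap   [vowel merger]
  yomkerdap → yumkerdap   [pre-nasal raising]
  yumkerdap → zumkerdap   [unconditioned shift]
  giving Rirake zumkerdap.
No other proto-form is consistent with every reflex, so the reconstruction is *yomkirdap.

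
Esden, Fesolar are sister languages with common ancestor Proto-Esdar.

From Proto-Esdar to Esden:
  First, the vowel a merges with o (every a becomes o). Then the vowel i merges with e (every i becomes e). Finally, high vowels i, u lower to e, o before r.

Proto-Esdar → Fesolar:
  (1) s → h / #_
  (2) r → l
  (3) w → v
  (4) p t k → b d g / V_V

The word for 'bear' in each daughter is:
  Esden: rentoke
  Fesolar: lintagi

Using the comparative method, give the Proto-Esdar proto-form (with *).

*rintaki

Position 5: Esden has o, Fesolar has a. Fesolar preserves a here (none of its changes turn any other segment into a), so the proto-segment is *a.
Position 7: Esden has e, Fesolar has i. Fesolar preserves i here (none of its changes turn any other segment into i), so the proto-segment is *i.
This points to *rintaki. Verify forward in each daughter:
Esden: start from *rintaki.
  rule 1 (vowel merger): rintaki → rintoki
  rule 2 (vowel merger): rintoki → rentoke
  rule 3: no change — rentoke
  ⇒ Esden rentoke
Fesolar: start from *rintaki.
  rule 1: no change — rintaki
  rule 2 (unconditioned shift): rintaki → lintaki
  rule 3: no change — lintaki
  rule 4 (intervocalic voicing): lintaki → lintagi
  ⇒ Fesolar lintagi
No other proto-form is consistent with every reflex, so the reconstruction is *rintaki.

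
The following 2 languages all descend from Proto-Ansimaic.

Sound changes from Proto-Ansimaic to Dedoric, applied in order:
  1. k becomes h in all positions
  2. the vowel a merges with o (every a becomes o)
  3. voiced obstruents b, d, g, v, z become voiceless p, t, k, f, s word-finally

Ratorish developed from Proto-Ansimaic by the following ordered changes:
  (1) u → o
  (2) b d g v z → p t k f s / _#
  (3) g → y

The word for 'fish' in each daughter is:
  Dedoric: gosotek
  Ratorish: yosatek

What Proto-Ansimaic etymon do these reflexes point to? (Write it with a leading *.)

Position 4: Dedoric has o, Ratorish has a. Ratorish preserves a here (none of its changes turn any other segment into a), so the proto-segment is *a.
Position 7: Dedoric has k, Ratorish has k. In Dedoric, k can only continue *g, so the proto-segment is *g.
Position 1: Dedoric has g, Ratorish has y. Dedoric preserves g here (none of its changes turn any other segment into g), so the proto-segment is *g.
Verify the candidate proto-form against each daughter:
Dedoric: start from *gosateg.
  rule 1: no change — gosateg
  rule 2 (vowel merger): gosateg → gosoteg
  rule 3 (final devoicing): gosoteg → gosotek
  ⇒ Dedoric gosotek
Ratorish: *gosateg
  gosateg (rule 1 does not apply)
  gosateg → gosatek   [final devoicing]
  gosatek → yosatek   [unconditioned shift]
  giving Ratorish yosatek.
Only *gosateg yields all of Dedoric gosotek, Ratorish yosatek.

*gosateg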